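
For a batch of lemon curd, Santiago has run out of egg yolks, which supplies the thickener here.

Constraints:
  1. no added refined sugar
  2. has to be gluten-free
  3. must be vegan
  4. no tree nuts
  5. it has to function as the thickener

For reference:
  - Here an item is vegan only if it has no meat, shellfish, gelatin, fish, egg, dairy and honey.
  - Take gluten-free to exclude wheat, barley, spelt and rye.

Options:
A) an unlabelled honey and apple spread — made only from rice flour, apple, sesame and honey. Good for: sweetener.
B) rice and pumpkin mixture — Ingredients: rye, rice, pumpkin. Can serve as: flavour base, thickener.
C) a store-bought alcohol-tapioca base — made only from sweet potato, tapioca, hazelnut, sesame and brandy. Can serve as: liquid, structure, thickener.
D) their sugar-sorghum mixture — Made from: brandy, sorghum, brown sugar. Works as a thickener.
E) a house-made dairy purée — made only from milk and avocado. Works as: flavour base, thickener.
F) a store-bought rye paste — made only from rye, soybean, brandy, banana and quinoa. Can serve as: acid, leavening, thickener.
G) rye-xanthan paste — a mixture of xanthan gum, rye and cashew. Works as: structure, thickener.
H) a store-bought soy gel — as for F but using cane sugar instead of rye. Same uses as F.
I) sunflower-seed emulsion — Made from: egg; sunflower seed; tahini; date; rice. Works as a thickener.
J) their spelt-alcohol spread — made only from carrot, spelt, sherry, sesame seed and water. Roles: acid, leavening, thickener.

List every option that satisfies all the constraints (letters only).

none

A: not usable as a thickener; has honey, so not vegan — out
B: has rye, so not gluten-free — out
C: has hazelnut, so not tree-nut-free — reject
D: has brown sugar, so not no-added-sugar — no
E: has milk, so not vegan — out
F: has rye, so not gluten-free — reject
G: has rye, so not gluten-free; has cashew, so not tree-nut-free — reject
H: has cane sugar, so not no-added-sugar — reject
I: has egg, so not vegan — out
J: has spelt, so not gluten-free — out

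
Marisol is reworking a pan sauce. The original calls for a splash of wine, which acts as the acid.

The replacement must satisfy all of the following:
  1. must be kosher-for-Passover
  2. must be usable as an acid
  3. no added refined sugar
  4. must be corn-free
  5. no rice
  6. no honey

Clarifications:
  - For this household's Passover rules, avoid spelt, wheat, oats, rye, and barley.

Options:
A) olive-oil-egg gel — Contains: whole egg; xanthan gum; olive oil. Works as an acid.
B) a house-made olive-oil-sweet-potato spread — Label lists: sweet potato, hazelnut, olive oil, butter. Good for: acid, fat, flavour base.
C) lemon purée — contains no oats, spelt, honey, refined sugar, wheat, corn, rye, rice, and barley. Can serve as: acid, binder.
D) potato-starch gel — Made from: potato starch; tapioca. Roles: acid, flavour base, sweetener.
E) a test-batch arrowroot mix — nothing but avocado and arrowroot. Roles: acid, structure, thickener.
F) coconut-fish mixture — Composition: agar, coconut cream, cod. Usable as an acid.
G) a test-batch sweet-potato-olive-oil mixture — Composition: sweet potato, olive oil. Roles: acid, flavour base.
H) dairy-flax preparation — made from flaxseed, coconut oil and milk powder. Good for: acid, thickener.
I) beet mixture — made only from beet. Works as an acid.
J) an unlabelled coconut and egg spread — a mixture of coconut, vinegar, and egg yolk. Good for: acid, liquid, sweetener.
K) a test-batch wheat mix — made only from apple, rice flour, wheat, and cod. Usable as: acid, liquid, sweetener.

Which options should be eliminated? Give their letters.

A: works as an acid, no honey, no corn — OK
B: butter and hazelnut etc. — none of it excluded — valid
C: no refined sugar, no corn — keep
D: only potato starch and tapioca; none excluded — keep
E: works as an acid, no corn, kosher-for-Passover — keep
F: only coconut cream, cod and agar; none excluded — keep
G: works as an acid, no corn, no rice — keep
H: only coconut oil, milk powder, and flaxseed; none excluded — keep
I: only beet; none excluded — valid
J: only coconut, egg yolk and vinegar; none excluded — OK
K: has wheat, so not kosher-for-Passover; has rice flour, so not rice-free — reject

K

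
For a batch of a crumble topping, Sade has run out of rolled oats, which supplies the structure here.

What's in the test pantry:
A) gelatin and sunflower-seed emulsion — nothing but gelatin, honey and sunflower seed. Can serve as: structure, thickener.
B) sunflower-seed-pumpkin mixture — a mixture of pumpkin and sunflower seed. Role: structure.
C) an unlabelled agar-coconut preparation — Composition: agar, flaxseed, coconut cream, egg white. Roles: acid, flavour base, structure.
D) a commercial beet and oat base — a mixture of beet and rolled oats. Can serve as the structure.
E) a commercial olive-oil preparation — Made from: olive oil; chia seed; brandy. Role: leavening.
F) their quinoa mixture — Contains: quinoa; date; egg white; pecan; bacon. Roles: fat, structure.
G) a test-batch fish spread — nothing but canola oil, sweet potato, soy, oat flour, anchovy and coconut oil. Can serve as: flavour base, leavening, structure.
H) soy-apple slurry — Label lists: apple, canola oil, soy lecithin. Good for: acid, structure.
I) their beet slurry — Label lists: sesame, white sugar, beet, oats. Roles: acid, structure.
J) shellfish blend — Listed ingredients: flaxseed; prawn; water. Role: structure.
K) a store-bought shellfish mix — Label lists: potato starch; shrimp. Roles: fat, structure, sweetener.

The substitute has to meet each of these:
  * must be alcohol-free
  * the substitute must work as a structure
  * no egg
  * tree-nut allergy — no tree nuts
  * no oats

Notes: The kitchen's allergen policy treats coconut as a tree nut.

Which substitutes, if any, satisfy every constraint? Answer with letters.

A, B, H, J, K

A: only gelatin, honey and sunflower seed; none excluded — keep
B: only sunflower seed and pumpkin; none excluded — keep
C: has coconut cream, so not tree-nut-free; has egg white, so not egg-free — reject
D: has rolled oats, so not oat-free — reject
E: not usable as a structure; has brandy, so not alcohol-free — reject
F: has pecan, so not tree-nut-free; has egg white, so not egg-free — no
G: has coconut oil, so not tree-nut-free; has oat flour, so not oat-free — out
H: works as a structure, no egg, no oats — OK
I: has oats, so not oat-free — reject
J: all constraints satisfied — keep
K: all constraints satisfied — valid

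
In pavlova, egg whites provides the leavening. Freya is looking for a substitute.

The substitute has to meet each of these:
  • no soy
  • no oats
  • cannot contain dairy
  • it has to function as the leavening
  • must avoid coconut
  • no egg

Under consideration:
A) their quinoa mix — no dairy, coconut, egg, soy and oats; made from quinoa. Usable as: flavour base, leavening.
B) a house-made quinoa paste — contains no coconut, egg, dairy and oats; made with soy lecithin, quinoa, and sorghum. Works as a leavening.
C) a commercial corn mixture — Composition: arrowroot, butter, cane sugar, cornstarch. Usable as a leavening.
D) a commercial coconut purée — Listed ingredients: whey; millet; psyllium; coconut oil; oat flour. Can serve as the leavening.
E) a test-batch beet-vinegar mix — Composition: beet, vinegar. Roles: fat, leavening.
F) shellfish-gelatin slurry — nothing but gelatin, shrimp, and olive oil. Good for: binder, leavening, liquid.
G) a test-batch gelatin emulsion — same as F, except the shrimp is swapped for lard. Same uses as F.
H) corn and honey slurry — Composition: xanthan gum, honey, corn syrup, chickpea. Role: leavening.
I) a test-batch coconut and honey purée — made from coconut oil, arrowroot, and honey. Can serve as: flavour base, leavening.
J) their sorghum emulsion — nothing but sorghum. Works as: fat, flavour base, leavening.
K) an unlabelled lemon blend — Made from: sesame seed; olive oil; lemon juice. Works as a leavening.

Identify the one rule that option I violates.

coconut-free

usable as a leavening: satisfied
soy-free: satisfied
dairy-free: satisfied
oat-free: satisfied
coconut-free: has coconut oil — fails
egg-free: satisfied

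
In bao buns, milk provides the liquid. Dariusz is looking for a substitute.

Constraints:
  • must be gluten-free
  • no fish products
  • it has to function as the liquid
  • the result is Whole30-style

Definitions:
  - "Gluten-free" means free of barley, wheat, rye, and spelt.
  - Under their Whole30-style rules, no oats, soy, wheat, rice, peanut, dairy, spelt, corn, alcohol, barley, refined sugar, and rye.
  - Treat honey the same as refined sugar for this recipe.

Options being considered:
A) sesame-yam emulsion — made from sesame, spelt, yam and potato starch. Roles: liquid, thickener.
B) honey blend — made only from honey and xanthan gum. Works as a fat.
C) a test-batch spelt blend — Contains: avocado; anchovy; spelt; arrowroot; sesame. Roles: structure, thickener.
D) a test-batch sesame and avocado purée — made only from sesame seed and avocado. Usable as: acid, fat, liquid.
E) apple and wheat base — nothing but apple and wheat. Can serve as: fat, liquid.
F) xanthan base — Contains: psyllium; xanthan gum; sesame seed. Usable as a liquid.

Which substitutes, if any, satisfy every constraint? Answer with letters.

A: has spelt, so not gluten-free; has spelt, so not Whole30-style — reject
B: not usable as a liquid; has honey, so not Whole30-style — reject
C: not usable as a liquid; has spelt, so not gluten-free (and 2 more) — reject
D: nothing on the exclusion list — valid
E: has wheat, so not gluten-free; has wheat, so not Whole30-style — out
F: only sesame seed, psyllium and xanthan gum; none excluded — keep

D, F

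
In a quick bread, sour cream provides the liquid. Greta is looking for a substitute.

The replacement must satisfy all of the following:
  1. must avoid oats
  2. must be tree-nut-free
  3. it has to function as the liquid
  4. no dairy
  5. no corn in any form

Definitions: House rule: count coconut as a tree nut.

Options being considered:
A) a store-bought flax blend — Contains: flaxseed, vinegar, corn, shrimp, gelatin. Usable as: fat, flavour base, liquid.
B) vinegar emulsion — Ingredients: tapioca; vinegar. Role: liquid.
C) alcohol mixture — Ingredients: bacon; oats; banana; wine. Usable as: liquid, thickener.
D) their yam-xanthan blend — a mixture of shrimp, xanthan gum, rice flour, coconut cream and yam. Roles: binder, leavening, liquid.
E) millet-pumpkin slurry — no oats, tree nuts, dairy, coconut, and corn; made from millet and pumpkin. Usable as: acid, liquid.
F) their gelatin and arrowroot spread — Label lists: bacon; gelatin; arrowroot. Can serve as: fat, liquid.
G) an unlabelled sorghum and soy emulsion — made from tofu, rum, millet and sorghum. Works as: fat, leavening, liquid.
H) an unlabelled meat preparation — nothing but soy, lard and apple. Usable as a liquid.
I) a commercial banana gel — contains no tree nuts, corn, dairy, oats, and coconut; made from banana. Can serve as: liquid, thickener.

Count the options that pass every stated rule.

A: has corn, so not corn-free — no
B: only vinegar and tapioca; none excluded — valid
C: has oats, so not oat-free — out
D: has coconut cream, so not tree-nut-free — no
E: every rule checks out — keep
F: only gelatin, bacon and arrowroot; none excluded — valid
G: all constraints satisfied — keep
H: nothing on the exclusion list — valid
I: works as a liquid, no corn, tree-nut-free — valid

6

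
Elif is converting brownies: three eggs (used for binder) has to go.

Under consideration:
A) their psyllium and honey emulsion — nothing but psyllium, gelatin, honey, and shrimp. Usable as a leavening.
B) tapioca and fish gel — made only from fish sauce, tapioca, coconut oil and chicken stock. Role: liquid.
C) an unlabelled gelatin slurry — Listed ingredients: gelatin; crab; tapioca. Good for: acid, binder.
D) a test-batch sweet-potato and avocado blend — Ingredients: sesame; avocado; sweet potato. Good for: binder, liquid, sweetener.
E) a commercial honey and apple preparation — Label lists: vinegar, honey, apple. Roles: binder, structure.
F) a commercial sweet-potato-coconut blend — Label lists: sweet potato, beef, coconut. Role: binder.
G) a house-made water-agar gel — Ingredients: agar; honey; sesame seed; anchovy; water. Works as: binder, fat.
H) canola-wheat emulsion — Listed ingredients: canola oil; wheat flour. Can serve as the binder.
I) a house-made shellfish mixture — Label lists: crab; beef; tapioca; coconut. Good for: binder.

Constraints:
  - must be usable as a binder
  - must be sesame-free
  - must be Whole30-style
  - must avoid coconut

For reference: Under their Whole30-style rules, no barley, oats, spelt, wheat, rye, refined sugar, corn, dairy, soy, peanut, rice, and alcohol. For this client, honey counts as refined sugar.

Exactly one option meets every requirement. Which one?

A: not usable as a binder; has honey, so not Whole30-style — reject
B: not usable as a binder; has coconut oil, so not coconut-free — no
C: no sesame, Whole30-style — OK
D: has sesame, so not sesame-free — reject
E: has honey, so not Whole30-style — no
F: has coconut, so not coconut-free — reject
G: has honey, so not Whole30-style; has sesame seed, so not sesame-free — no
H: has wheat flour, so not Whole30-style — no
I: has coconut, so not coconut-free — reject

C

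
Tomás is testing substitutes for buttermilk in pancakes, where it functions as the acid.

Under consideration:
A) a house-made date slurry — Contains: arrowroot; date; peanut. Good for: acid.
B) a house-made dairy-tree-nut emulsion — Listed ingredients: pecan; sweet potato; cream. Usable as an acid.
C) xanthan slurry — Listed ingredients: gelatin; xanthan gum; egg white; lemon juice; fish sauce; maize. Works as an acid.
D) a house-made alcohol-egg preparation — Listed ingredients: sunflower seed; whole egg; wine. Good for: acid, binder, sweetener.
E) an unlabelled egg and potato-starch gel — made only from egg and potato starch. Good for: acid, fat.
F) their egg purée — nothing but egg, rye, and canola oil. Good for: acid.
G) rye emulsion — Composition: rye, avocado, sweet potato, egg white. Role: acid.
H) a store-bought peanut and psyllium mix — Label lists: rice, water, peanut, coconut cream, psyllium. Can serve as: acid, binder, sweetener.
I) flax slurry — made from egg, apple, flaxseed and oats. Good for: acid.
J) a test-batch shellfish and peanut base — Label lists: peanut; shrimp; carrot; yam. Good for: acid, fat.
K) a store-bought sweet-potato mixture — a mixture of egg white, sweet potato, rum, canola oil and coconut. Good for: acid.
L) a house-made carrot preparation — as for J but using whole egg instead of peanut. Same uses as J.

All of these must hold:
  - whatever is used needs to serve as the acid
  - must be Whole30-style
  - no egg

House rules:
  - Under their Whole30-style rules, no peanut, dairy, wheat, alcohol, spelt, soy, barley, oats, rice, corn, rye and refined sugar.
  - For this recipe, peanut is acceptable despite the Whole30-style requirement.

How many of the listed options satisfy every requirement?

2

A: peanut is permitted under the Whole30-style carve-out; nothing else excluded — OK
B: has cream, so not Whole30-style — reject
C: has maize, so not Whole30-style; has egg white, so not egg-free — reject
D: has wine, so not Whole30-style; has whole egg, so not egg-free — reject
E: has egg, so not egg-free — no
F: has rye, so not Whole30-style; has egg, so not egg-free — out
G: has rye, so not Whole30-style; has egg white, so not egg-free — no
H: has rice, so not Whole30-style — no
I: has oats, so not Whole30-style; has egg, so not egg-free — reject
J: peanut is permitted under the Whole30-style carve-out; nothing else excluded — keep
K: has rum, so not Whole30-style; has egg white, so not egg-free — no
L: has whole egg, so not egg-free — no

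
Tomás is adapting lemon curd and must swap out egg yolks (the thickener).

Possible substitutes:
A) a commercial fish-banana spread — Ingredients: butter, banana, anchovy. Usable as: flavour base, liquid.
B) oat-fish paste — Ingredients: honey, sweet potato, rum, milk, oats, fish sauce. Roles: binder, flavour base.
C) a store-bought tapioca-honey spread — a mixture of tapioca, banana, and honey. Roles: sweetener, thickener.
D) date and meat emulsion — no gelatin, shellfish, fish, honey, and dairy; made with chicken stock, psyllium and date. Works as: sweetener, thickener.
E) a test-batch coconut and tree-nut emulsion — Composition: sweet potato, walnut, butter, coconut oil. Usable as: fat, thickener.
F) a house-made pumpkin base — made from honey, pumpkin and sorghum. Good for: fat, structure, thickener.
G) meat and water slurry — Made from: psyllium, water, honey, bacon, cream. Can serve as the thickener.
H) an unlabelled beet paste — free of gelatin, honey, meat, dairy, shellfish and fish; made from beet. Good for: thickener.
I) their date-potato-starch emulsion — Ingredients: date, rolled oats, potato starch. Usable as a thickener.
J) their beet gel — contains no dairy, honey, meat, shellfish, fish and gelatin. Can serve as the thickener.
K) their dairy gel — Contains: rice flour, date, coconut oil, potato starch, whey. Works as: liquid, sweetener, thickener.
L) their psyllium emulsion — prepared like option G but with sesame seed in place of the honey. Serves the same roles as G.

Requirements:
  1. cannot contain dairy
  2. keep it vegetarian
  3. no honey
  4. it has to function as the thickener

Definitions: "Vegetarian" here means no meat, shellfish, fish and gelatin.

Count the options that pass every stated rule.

3

A: not usable as a thickener; has anchovy, so not vegetarian (and 1 more) — reject
B: not usable as a thickener; has fish sauce, so not vegetarian (and 2 more) — no
C: has honey, so not honey-free — out
D: has chicken stock, so not vegetarian — no
E: has butter, so not dairy-free — reject
F: has honey, so not honey-free — reject
G: has bacon, so not vegetarian; has cream, so not dairy-free (and 1 more) — no
H: works as a thickener, no honey, vegetarian — keep
I: works as a thickener, no dairy, no honey — valid
J: works as a thickener, no dairy, vegetarian — keep
K: has whey, so not dairy-free — out
L: has bacon, so not vegetarian; has cream, so not dairy-free — reject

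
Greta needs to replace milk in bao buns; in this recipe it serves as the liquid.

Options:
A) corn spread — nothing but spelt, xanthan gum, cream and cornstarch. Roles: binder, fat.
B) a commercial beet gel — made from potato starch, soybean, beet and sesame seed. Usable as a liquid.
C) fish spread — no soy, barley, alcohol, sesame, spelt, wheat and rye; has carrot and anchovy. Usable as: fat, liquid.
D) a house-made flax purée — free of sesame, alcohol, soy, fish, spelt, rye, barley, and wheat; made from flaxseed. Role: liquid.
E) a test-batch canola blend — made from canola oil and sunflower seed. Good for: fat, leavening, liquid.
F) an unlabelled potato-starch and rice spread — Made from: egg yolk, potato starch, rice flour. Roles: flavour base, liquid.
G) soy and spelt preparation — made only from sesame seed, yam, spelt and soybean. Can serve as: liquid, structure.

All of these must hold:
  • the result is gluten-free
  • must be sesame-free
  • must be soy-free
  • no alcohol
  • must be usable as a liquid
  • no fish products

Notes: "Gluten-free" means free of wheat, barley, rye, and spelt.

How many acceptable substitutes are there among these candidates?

3

A: not usable as a liquid; has spelt, so not gluten-free — out
B: has soybean, so not soy-free; has sesame seed, so not sesame-free — out
C: has anchovy, so not fish-free — out
D: works as a liquid, no soy, gluten-free — valid
E: works as a liquid, no soy, no sesame — keep
F: no soy, no fish — valid
G: has spelt, so not gluten-free; has soybean, so not soy-free (and 1 more) — no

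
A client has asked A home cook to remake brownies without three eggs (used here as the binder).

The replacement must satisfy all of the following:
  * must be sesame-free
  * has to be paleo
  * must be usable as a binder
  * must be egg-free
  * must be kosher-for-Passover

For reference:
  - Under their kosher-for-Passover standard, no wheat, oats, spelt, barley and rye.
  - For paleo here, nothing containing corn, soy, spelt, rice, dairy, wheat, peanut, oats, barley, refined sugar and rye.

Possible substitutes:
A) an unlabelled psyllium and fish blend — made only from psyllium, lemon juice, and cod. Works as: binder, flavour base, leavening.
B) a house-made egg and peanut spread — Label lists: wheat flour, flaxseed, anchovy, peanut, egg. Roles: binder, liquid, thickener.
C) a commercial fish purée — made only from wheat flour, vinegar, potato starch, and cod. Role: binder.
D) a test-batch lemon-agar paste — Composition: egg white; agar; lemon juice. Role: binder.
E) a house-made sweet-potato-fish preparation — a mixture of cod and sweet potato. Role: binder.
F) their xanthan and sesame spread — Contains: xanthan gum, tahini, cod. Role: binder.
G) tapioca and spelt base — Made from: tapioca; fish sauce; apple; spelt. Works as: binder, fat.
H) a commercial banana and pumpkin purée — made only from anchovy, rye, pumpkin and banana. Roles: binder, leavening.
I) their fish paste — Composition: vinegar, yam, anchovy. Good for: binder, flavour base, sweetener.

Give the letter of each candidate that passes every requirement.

A, E, I

A: nothing on the exclusion list — valid
B: has wheat flour, so not kosher-for-Passover; has peanut, so not paleo (and 1 more) — out
C: has wheat flour, so not kosher-for-Passover; has wheat flour, so not paleo — out
D: has egg white, so not egg-free — no
E: works as a binder, no sesame, paleo — valid
F: has tahini, so not sesame-free — reject
G: has spelt, so not kosher-for-Passover; has spelt, so not paleo — reject
H: has rye, so not kosher-for-Passover; has rye, so not paleo — reject
I: works as a binder, paleo, no egg — keep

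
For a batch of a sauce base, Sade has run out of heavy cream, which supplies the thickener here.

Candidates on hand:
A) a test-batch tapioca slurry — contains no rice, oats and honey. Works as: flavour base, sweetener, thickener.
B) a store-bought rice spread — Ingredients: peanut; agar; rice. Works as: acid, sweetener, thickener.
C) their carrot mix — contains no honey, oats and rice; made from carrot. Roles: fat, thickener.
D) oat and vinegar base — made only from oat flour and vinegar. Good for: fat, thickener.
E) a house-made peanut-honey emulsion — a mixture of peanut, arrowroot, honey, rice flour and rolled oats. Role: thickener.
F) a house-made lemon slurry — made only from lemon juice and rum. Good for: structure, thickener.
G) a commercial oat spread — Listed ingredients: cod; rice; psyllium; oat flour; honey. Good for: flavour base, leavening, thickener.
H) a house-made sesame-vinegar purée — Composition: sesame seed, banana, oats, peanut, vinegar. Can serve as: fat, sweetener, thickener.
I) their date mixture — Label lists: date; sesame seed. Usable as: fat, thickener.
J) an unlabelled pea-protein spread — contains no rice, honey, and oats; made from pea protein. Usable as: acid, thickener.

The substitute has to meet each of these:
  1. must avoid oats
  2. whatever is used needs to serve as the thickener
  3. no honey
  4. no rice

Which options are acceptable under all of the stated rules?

A: works as a thickener, no rice, no oats — valid
B: has rice, so not rice-free — no
C: nothing on the exclusion list — keep
D: has oat flour, so not oat-free — out
E: has rice flour, so not rice-free; has rolled oats, so not oat-free (and 1 more) — reject
F: nothing on the exclusion list — valid
G: has rice, so not rice-free; has oat flour, so not oat-free (and 1 more) — reject
H: has oats, so not oat-free — out
I: no rice, no honey — keep
J: works as a thickener, no honey, no rice — keep

A, C, F, I, J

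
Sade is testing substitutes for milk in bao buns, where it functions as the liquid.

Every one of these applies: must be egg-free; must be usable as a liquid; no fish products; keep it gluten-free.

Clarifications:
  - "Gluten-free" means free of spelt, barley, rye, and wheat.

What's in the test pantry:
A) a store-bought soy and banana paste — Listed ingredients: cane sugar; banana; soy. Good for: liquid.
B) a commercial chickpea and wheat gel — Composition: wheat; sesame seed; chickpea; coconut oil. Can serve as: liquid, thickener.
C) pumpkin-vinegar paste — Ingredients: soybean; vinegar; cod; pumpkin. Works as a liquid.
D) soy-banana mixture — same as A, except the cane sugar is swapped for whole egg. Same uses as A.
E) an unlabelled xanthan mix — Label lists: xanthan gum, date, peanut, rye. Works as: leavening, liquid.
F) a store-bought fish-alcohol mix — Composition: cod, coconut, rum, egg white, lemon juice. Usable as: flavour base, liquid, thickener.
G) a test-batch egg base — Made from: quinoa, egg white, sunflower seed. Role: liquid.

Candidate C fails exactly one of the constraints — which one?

usable as a liquid: satisfied
gluten-free: satisfied
fish-free: has cod — fails
egg-free: satisfied

fish-free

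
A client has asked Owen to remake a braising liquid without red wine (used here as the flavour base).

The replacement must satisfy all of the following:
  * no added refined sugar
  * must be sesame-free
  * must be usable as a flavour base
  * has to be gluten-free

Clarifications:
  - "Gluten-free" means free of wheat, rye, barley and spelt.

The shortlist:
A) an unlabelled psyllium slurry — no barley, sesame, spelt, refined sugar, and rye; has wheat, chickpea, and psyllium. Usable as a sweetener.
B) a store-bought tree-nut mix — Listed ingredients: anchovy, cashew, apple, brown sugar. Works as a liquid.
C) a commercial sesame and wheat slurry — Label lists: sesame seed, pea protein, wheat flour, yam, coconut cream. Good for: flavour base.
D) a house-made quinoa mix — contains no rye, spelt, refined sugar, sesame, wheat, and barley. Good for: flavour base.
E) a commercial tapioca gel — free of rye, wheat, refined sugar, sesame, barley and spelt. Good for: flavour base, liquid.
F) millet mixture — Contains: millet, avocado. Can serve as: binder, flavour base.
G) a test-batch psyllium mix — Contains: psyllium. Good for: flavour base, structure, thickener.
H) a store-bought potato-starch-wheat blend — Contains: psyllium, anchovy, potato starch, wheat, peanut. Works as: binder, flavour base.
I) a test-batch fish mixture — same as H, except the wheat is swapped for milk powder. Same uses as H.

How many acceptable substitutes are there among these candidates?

5

A: not usable as a flavour base; has wheat, so not gluten-free — no
B: not usable as a flavour base; has brown sugar, so not no-added-sugar — reject
C: has wheat flour, so not gluten-free; has sesame seed, so not sesame-free — out
D: gluten-free, no refined sugar — keep
E: works as a flavour base, no sesame, gluten-free — keep
F: works as a flavour base, no sesame, no refined sugar — OK
G: every rule checks out — OK
H: has wheat, so not gluten-free — out
I: milk powder and anchovy etc. — none of it excluded — OK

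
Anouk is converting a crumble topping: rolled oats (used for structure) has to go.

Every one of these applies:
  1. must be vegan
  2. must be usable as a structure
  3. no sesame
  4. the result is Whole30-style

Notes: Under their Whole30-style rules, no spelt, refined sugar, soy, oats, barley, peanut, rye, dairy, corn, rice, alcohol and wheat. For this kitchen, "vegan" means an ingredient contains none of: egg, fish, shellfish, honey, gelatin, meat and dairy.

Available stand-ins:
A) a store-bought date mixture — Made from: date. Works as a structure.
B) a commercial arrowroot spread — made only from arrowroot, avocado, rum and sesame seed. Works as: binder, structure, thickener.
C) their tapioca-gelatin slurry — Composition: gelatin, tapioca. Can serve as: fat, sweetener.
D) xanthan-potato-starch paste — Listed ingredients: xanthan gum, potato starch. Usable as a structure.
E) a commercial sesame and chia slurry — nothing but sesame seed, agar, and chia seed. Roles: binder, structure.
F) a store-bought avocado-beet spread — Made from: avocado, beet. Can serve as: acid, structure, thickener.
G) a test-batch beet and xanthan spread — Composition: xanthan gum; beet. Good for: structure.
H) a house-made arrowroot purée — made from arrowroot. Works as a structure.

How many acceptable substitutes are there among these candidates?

A: only date; none excluded — keep
B: has rum, so not Whole30-style; has sesame seed, so not sesame-free — reject
C: not usable as a structure; has gelatin, so not vegan — no
D: only potato starch and xanthan gum; none excluded — OK
E: has sesame seed, so not sesame-free — reject
F: only avocado and beet; none excluded — valid
G: every rule checks out — valid
H: all constraints satisfied — keep

5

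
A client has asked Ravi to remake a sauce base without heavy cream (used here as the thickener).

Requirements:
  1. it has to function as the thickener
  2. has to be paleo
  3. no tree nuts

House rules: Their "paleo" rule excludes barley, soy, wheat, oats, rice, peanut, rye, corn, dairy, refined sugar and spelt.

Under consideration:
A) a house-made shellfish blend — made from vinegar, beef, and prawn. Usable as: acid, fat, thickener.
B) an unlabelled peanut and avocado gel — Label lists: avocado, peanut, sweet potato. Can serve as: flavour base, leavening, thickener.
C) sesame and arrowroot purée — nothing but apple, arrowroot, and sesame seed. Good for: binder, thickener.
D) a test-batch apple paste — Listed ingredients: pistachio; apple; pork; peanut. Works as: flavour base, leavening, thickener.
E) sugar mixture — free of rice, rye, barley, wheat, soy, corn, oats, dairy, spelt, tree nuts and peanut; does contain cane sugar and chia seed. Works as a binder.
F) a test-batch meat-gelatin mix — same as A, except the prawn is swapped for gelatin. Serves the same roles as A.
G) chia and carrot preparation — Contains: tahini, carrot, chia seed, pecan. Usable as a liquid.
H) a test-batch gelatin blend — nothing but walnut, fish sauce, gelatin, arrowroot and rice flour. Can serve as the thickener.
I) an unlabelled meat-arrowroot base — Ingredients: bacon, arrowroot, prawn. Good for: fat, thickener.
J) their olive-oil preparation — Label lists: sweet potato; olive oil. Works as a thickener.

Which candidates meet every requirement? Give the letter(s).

A: all constraints satisfied — OK
B: has peanut, so not paleo — reject
C: only sesame seed, apple, and arrowroot; none excluded — valid
D: has peanut, so not paleo; has pistachio, so not tree-nut-free — reject
E: not usable as a thickener; has cane sugar, so not paleo — no
F: nothing on the exclusion list — OK
G: not usable as a thickener; has pecan, so not tree-nut-free — no
H: has rice flour, so not paleo; has walnut, so not tree-nut-free — no
I: only bacon, prawn and arrowroot; none excluded — OK
J: only olive oil and sweet potato; none excluded — keep

A, C, F, I, J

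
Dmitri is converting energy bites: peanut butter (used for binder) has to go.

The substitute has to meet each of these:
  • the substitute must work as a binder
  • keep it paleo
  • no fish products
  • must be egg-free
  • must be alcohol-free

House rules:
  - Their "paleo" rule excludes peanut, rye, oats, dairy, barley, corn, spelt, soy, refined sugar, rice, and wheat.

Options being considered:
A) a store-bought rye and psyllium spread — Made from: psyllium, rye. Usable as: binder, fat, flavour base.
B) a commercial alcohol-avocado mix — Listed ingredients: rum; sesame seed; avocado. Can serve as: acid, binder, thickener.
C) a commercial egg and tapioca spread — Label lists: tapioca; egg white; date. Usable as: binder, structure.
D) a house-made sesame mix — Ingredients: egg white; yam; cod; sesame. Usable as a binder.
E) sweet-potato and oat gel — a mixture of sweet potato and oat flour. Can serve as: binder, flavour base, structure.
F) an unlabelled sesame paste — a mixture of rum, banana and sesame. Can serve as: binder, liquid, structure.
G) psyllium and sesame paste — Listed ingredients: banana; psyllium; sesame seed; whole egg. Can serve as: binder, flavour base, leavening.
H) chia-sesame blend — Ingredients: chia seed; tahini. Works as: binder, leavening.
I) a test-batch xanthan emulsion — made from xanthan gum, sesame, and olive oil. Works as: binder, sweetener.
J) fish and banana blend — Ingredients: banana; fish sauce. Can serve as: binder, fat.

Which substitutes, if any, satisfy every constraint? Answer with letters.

H, I

A: has rye, so not paleo — no
B: has rum, so not alcohol-free — reject
C: has egg white, so not egg-free — out
D: has egg white, so not egg-free; has cod, so not fish-free — reject
E: has oat flour, so not paleo — out
F: has rum, so not alcohol-free — reject
G: has whole egg, so not egg-free — reject
H: works as a binder, no fish, paleo — OK
I: works as a binder, no fish, paleo — keep
J: has fish sauce, so not fish-free — out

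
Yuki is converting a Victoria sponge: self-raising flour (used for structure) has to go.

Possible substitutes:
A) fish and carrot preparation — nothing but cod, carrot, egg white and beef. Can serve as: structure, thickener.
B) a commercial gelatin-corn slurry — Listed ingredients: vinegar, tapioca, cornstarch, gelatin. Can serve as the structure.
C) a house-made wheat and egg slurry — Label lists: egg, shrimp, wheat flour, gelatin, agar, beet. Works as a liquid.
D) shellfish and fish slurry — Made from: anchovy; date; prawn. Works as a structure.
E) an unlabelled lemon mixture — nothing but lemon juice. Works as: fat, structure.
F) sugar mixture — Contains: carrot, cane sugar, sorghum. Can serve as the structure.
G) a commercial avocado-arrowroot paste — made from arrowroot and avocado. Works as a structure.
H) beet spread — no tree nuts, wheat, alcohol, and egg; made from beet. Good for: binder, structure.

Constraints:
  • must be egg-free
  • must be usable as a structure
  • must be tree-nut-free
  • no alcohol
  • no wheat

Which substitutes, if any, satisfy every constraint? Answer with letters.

B, D, E, F, G, H

A: has egg white, so not egg-free — reject
B: cornstarch and gelatin etc. — none of it excluded — keep
C: not usable as a structure; has egg, so not egg-free (and 1 more) — out
D: only anchovy, prawn, and date; none excluded — valid
E: only lemon juice; none excluded — OK
F: only cane sugar, sorghum and carrot; none excluded — valid
G: nothing on the exclusion list — valid
H: works as a structure, no egg, no tree nuts — keep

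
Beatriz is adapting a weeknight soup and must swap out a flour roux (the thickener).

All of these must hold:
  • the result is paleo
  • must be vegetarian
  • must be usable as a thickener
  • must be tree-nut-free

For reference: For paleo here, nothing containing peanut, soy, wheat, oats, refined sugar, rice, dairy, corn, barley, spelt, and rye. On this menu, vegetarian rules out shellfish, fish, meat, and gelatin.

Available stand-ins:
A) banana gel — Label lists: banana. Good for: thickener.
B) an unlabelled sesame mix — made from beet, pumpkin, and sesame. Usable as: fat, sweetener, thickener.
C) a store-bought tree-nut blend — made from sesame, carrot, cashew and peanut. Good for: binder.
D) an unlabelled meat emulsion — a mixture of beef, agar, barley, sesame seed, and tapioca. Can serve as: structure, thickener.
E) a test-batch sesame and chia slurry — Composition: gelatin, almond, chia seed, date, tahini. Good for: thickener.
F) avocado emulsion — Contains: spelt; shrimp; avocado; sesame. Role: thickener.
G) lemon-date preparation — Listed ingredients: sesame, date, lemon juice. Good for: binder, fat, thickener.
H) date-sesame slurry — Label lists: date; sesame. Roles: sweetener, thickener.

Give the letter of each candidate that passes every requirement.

A: only banana; none excluded — valid
B: only sesame, beet and pumpkin; none excluded — keep
C: not usable as a thickener; has peanut, so not paleo (and 1 more) — no
D: has barley, so not paleo; has beef, so not vegetarian — no
E: has gelatin, so not vegetarian; has almond, so not tree-nut-free — reject
F: has spelt, so not paleo; has shrimp, so not vegetarian — no
G: works as a thickener, vegetarian, no tree nuts — valid
H: all constraints satisfied — keep

A, B, G, H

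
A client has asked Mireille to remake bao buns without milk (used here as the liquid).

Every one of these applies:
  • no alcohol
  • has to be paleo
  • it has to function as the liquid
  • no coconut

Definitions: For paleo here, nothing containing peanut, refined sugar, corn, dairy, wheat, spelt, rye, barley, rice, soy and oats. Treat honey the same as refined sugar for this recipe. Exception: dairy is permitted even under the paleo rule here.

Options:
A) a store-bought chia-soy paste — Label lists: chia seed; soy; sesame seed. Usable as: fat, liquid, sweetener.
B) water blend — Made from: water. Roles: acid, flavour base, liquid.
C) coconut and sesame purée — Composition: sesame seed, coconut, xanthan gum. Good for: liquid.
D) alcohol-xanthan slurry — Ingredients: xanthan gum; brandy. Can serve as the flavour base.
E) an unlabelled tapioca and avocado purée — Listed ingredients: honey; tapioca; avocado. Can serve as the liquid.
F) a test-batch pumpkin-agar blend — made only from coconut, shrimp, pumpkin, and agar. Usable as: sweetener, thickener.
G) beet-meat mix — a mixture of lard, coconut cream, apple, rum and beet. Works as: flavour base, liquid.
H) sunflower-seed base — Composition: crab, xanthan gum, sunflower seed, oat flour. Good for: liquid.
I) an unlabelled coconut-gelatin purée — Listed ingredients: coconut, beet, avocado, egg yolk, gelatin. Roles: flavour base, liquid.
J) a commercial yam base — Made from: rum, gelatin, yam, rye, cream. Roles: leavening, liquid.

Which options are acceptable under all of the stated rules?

A: has soy, so not paleo — out
B: no alcohol, no coconut — keep
C: has coconut, so not coconut-free — out
D: not usable as a liquid; has brandy, so not alcohol-free — no
E: has honey, so not paleo — out
F: not usable as a liquid; has coconut, so not coconut-free — out
G: has coconut cream, so not coconut-free; has rum, so not alcohol-free — reject
H: has oat flour, so not paleo — reject
I: has coconut, so not coconut-free — out
J: has rye, so not paleo; has rum, so not alcohol-free — out

B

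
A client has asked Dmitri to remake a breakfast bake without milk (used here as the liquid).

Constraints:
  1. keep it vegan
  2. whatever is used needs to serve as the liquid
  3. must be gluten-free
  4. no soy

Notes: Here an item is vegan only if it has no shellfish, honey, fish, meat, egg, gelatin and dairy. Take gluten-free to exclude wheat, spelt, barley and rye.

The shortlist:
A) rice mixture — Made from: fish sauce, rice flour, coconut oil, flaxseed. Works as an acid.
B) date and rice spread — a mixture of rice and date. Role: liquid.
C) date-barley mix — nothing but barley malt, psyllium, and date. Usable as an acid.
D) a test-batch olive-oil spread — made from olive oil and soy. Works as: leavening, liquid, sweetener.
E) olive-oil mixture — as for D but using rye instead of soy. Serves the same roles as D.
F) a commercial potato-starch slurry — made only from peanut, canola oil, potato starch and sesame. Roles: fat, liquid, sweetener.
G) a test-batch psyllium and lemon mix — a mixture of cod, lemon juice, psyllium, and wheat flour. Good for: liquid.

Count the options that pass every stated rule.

A: not usable as a liquid; has fish sauce, so not vegan — no
B: only rice and date; none excluded — OK
C: not usable as a liquid; has barley malt, so not gluten-free — reject
D: has soy, so not soy-free — reject
E: has rye, so not gluten-free — no
F: nothing on the exclusion list — OK
G: has cod, so not vegan; has wheat flour, so not gluten-free — reject

2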